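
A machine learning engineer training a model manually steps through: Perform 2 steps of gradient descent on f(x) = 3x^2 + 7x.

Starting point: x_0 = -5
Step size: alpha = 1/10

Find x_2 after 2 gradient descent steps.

f(x) = 3x^2 + 7x, f'(x) = 6x + (7)
Step 1: f'(-5) = -23, x_1 = -5 - 1/10 * -23 = -27/10
Step 2: f'(-27/10) = -46/5, x_2 = -27/10 - 1/10 * -46/5 = -89/50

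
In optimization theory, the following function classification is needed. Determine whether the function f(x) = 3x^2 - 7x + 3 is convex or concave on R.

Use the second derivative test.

f(x) = 3x^2 - 7x + 3
f'(x) = 6x - 7
f''(x) = 6
Since f''(x) = 6 > 0 for all x, f is convex on R.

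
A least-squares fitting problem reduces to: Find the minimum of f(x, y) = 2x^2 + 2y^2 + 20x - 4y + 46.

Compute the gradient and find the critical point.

f(x,y) = 2x^2 + 2y^2 + 20x - 4y + 46
df/dx = 4x + (20) = 0  =>  x = -5
df/dy = 4y + (-4) = 0  =>  y = 1
f(-5, 1) = 2*(-5)^2 + 2*(1)^2 + 20*(-5) + -4*(1) + 46 = -6
Hessian is diagonal with entries 4, 4 > 0, so this is a minimum.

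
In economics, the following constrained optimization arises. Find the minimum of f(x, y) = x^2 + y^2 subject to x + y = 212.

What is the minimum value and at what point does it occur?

Substitute y = 212 - x into f(x,y) = x^2 + y^2:
g(x) = x^2 + (212 - x)^2 = 2x^2 - 424x + 44944
g'(x) = 4x - 424 = 0  =>  x = 106
y = 212 - 106 = 106
Minimum value = 106^2 + 106^2 = 22472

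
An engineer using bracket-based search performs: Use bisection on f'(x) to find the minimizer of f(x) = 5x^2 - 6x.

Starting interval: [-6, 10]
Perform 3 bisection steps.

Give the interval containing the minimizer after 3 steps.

Finding critical point of f(x) = 5x^2 - 6x using bisection on f'(x) = 10x + -6.
f'(x) = 0 when x = 3/5.
Starting interval: [-6, 10]
Step 1: mid = 2, f'(mid) = 14, new interval = [-6, 2]
Step 2: mid = -2, f'(mid) = -26, new interval = [-2, 2]
Step 3: mid = 0, f'(mid) = -6, new interval = [0, 2]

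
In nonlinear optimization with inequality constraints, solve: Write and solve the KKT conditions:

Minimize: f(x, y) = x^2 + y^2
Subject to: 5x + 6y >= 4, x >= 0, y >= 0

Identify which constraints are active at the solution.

KKT conditions for min x^2 + y^2 s.t. 5x + 6y >= 4, x >= 0, y >= 0:
Stationarity: 2x = mu*5 + mu_x, 2y = mu*6 + mu_y, with mu, mu_x, mu_y >= 0
Complementary slackness: mu*(5x + 6y - 4) = 0, mu_x*x = 0, mu_y*y = 0
(0, 0) is infeasible (5*0 + 6*0 < 4), so if mu = 0 stationarity would force x = mu_x/2 >= 0, y = mu_y/2 >= 0 with mu_x*x = mu_y*y = 0, i.e. x = y = 0: contradiction. Hence mu > 0 and 5x + 6y = 4 is active.
Try x > 0, y > 0 (so mu_x = mu_y = 0): x = 5*mu/2, y = 6*mu/2
Substitute: 5*(5*mu/2) + 6*(6*mu/2) = 4
  mu*61/2 = 4 => mu = 8/61
x* = 20/61 > 0, y* = 24/61 > 0, consistent with mu_x = mu_y = 0.
f is convex and the constraints are linear, so this KKT point is the global minimum.
f* = 16/61
Active constraints: 5x + 6y >= 4 (holds with equality, mu = 8/61 > 0); x >= 0 and y >= 0 are inactive (mu_x = mu_y = 0).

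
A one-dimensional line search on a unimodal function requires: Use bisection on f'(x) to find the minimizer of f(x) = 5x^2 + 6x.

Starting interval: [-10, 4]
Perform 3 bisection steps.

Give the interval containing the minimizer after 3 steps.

Finding critical point of f(x) = 5x^2 + 6x using bisection on f'(x) = 10x + 6.
f'(x) = 0 when x = -3/5.
Starting interval: [-10, 4]
Step 1: mid = -3, f'(mid) = -24, new interval = [-3, 4]
Step 2: mid = 1/2, f'(mid) = 11, new interval = [-3, 1/2]
Step 3: mid = -5/4, f'(mid) = -13/2, new interval = [-5/4, 1/2]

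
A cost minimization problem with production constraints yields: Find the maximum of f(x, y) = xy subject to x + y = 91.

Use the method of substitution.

Substitute y = 91 - x into f(x,y) = xy:
g(x) = x(91 - x) = 91x - x^2
g'(x) = 91 - 2x = 0  =>  x = 91/2
y = 91 - 91/2 = 91/2
Maximum value = (91/2) * (91/2) = 8281/4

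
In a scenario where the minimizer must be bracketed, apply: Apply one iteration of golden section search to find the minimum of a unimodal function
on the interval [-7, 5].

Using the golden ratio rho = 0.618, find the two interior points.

Golden section search on [-7, 5].
Golden ratio rho = 0.618 (approx).
Interior points:
  x_1 = -7 + (1-0.618)*12 = -2.4160
  x_2 = -7 + 0.618*12 = 0.4160
Compare f(x_1) and f(x_2) to determine which subinterval to keep.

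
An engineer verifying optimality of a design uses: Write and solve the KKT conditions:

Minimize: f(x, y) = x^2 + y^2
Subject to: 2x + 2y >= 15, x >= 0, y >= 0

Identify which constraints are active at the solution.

KKT conditions for min x^2 + y^2 s.t. 2x + 2y >= 15, x >= 0, y >= 0:
Stationarity: 2x = mu*2 + mu_x, 2y = mu*2 + mu_y, with mu, mu_x, mu_y >= 0
Complementary slackness: mu*(2x + 2y - 15) = 0, mu_x*x = 0, mu_y*y = 0
(0, 0) is infeasible (2*0 + 2*0 < 15), so if mu = 0 stationarity would force x = mu_x/2 >= 0, y = mu_y/2 >= 0 with mu_x*x = mu_y*y = 0, i.e. x = y = 0: contradiction. Hence mu > 0 and 2x + 2y = 15 is active.
Try x > 0, y > 0 (so mu_x = mu_y = 0): x = 2*mu/2, y = 2*mu/2
Substitute: 2*(2*mu/2) + 2*(2*mu/2) = 15
  mu*8/2 = 15 => mu = 15/4
x* = 15/4 > 0, y* = 15/4 > 0, consistent with mu_x = mu_y = 0.
f is convex and the constraints are linear, so this KKT point is the global minimum.
f* = 225/8
Active constraints: 2x + 2y >= 15 (holds with equality, mu = 15/4 > 0); x >= 0 and y >= 0 are inactive (mu_x = mu_y = 0).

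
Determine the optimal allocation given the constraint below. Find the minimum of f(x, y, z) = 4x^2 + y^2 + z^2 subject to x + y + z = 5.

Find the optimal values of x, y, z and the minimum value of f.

Using Lagrange multipliers on f = 4x^2 + y^2 + z^2 with constraint x + y + z = 5:
Conditions: 2*4*x = lambda, 2*1*y = lambda, 2*1*z = lambda
So x = lambda/8, y = lambda/2, z = lambda/2
Substituting into constraint: lambda * (9/8) = 5
lambda = 40/9
x = 5/9, y = 20/9, z = 20/9
Minimum value = 100/9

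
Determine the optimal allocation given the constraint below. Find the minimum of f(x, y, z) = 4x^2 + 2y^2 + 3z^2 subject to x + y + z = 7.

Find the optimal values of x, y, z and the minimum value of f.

Using Lagrange multipliers on f = 4x^2 + 2y^2 + 3z^2 with constraint x + y + z = 7:
Conditions: 2*4*x = lambda, 2*2*y = lambda, 2*3*z = lambda
So x = lambda/8, y = lambda/4, z = lambda/6
Substituting into constraint: lambda * (13/24) = 7
lambda = 168/13
x = 21/13, y = 42/13, z = 28/13
Minimum value = 588/13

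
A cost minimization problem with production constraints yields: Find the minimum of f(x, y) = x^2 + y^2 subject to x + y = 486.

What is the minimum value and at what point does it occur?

Substitute y = 486 - x into f(x,y) = x^2 + y^2:
g(x) = x^2 + (486 - x)^2 = 2x^2 - 972x + 236196
g'(x) = 4x - 972 = 0  =>  x = 243
y = 486 - 243 = 243
Minimum value = 243^2 + 243^2 = 118098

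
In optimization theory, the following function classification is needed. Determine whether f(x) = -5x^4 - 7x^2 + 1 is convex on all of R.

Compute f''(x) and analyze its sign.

f(x) = -5x^4 - 7x^2 + 1
f'(x) = -20x^3 + -14x
f''(x) = -60x^2 + -14
f''(x) = -60x^2 + -14 <= -14 < 0 for all x
Therefore, f is concave on R.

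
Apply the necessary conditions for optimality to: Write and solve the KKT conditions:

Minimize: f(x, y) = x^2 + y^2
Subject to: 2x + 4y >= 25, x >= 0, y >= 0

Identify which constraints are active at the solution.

KKT conditions for min x^2 + y^2 s.t. 2x + 4y >= 25, x >= 0, y >= 0:
Stationarity: 2x = mu*2 + mu_x, 2y = mu*4 + mu_y, with mu, mu_x, mu_y >= 0
Complementary slackness: mu*(2x + 4y - 25) = 0, mu_x*x = 0, mu_y*y = 0
(0, 0) is infeasible (2*0 + 4*0 < 25), so if mu = 0 stationarity would force x = mu_x/2 >= 0, y = mu_y/2 >= 0 with mu_x*x = mu_y*y = 0, i.e. x = y = 0: contradiction. Hence mu > 0 and 2x + 4y = 25 is active.
Try x > 0, y > 0 (so mu_x = mu_y = 0): x = 2*mu/2, y = 4*mu/2
Substitute: 2*(2*mu/2) + 4*(4*mu/2) = 25
  mu*20/2 = 25 => mu = 5/2
x* = 5/2 > 0, y* = 5 > 0, consistent with mu_x = mu_y = 0.
f is convex and the constraints are linear, so this KKT point is the global minimum.
f* = 125/4
Active constraints: 2x + 4y >= 25 (holds with equality, mu = 5/2 > 0); x >= 0 and y >= 0 are inactive (mu_x = mu_y = 0).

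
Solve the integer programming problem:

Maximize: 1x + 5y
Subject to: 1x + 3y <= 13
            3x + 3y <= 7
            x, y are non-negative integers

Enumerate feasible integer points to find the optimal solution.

Constraint 1: 1x + 3y <= 13
Constraint 2: 3x + 3y <= 7
Feasible x range (need y >= 0): 0 <= x <= min(13/1, 7/3) => x in {0, ..., 2}.
Enumerate feasible integer points row by row (the coefficient of y is 5 > 0, so for each x the largest feasible y gives the best value):
  x = 0: y <= min((13 - 1*0)/3, (7 - 3*0)/3) => y in {0, ..., 2}; best 1*0 + 5*2 = 10
  x = 1: y <= min((13 - 1*1)/3, (7 - 3*1)/3) => y in {0, ..., 1}; best 1*1 + 5*1 = 6
  x = 2: y <= min((13 - 1*2)/3, (7 - 3*2)/3) => y in {0}; best 1*2 + 5*0 = 2
The maximum 1x + 5y = 10 is achieved at x = 0, y = 2.
Check: 1*0 + 3*2 = 6 <= 13 and 3*0 + 3*2 = 6 <= 7.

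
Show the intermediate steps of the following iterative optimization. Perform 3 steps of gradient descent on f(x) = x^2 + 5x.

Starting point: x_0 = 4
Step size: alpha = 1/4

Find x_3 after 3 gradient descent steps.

f(x) = x^2 + 5x, f'(x) = 2x + (5)
Step 1: f'(4) = 13, x_1 = 4 - 1/4 * 13 = 3/4
Step 2: f'(3/4) = 13/2, x_2 = 3/4 - 1/4 * 13/2 = -7/8
Step 3: f'(-7/8) = 13/4, x_3 = -7/8 - 1/4 * 13/4 = -27/16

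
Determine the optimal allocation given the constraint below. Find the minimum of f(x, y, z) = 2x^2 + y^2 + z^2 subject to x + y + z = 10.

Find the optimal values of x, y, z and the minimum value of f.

Using Lagrange multipliers on f = 2x^2 + y^2 + z^2 with constraint x + y + z = 10:
Conditions: 2*2*x = lambda, 2*1*y = lambda, 2*1*z = lambda
So x = lambda/4, y = lambda/2, z = lambda/2
Substituting into constraint: lambda * (5/4) = 10
lambda = 8
x = 2, y = 4, z = 4
Minimum value = 40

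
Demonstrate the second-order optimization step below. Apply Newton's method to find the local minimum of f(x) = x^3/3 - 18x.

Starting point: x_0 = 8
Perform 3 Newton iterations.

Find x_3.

f(x) = x^3/3 - 18x
f'(x) = x^2 - 18, f''(x) = 2x
Newton update: x_{n+1} = x_n - (x_n^2 - 18)/(2*x_n)
Step 1: x_0 = 8, f'=46, f''=16, x_1 = 41/8
Step 2: x_1 = 41/8, f'=529/64, f''=41/4, x_2 = 2833/656
Step 3: x_2 = 2833/656, f'=279841/430336, f''=2833/328, x_3 = 15771937/3716896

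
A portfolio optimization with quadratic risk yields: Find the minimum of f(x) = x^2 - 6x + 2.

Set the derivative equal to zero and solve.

f(x) = x^2 - 6x + 2
f'(x) = 2x + (-6) = 0
x = 6/2 = 3
f(3) = -7
Since f''(x) = 2 > 0, this is a minimum.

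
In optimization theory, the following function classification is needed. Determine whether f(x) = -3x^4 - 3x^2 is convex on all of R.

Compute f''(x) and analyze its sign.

f(x) = -3x^4 - 3x^2
f'(x) = -12x^3 + -6x
f''(x) = -36x^2 + -6
f''(x) = -36x^2 + -6 <= -6 < 0 for all x
Therefore, f is concave on R.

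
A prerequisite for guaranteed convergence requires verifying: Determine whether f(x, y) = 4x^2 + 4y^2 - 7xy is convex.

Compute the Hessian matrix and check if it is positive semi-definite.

f(x,y) = 4x^2 + 4y^2 - 7xy
Hessian H = [[8, -7], [-7, 8]]
trace(H) = 16, det(H) = 15
Eigenvalues: (16 +/- sqrt(196)) / 2 = 15, 1
Since both eigenvalues > 0, f is convex.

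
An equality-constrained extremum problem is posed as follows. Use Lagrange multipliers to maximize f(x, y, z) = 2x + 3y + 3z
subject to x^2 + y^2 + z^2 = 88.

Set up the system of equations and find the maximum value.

Lagrange conditions: 2 = 2*lambda*x, 3 = 2*lambda*y, 3 = 2*lambda*z
So x:2 = y:3 = z:3, i.e. x = 2t, y = 3t, z = 3t
Constraint: t^2*(2^2 + 3^2 + 3^2) = 88
  t^2 * 22 = 88  =>  t = sqrt(4)
Maximum = 2*2t + 3*3t + 3*3t = 22*sqrt(4) = 44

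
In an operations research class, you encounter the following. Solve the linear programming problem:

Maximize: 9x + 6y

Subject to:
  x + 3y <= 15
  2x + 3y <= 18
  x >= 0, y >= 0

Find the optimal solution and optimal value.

Feasible vertices: (0, 0), (0, 5), (3, 4), (9, 0)
Objective 9x + 6y at each:
  (0, 0): 0
  (0, 5): 30
  (3, 4): 51
  (9, 0): 81
Maximum is 81 at (9, 0).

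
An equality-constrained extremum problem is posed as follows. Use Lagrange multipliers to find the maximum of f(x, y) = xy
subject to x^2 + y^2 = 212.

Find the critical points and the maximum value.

Lagrange conditions: y = 2*lambda*x and x = 2*lambda*y
If x = 0 then y = 0, violating the constraint, so x, y != 0.
Dividing: y/x = x/y => x^2 = y^2 => y = x or y = -x
Constraint: 2x^2 = 212 => x^2 = 106 => x = +/-sqrt(106)
Critical points: (sqrt(106), sqrt(106)), (-sqrt(106), -sqrt(106)), (sqrt(106), -sqrt(106)), (-sqrt(106), sqrt(106))
  y = x:  xy = x^2 = 106  at (sqrt(106), sqrt(106)) and (-sqrt(106), -sqrt(106))
  y = -x: xy = -x^2 = -106 at (sqrt(106), -sqrt(106)) and (-sqrt(106), sqrt(106))
Maximum xy = 106 at (sqrt(106), sqrt(106)) and (-sqrt(106), -sqrt(106))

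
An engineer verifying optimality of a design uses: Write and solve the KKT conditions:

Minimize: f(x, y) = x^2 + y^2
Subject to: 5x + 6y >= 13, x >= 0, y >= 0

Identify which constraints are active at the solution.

KKT conditions for min x^2 + y^2 s.t. 5x + 6y >= 13, x >= 0, y >= 0:
Stationarity: 2x = mu*5 + mu_x, 2y = mu*6 + mu_y, with mu, mu_x, mu_y >= 0
Complementary slackness: mu*(5x + 6y - 13) = 0, mu_x*x = 0, mu_y*y = 0
(0, 0) is infeasible (5*0 + 6*0 < 13), so if mu = 0 stationarity would force x = mu_x/2 >= 0, y = mu_y/2 >= 0 with mu_x*x = mu_y*y = 0, i.e. x = y = 0: contradiction. Hence mu > 0 and 5x + 6y = 13 is active.
Try x > 0, y > 0 (so mu_x = mu_y = 0): x = 5*mu/2, y = 6*mu/2
Substitute: 5*(5*mu/2) + 6*(6*mu/2) = 13
  mu*61/2 = 13 => mu = 26/61
x* = 65/61 > 0, y* = 78/61 > 0, consistent with mu_x = mu_y = 0.
f is convex and the constraints are linear, so this KKT point is the global minimum.
f* = 169/61
Active constraints: 5x + 6y >= 13 (holds with equality, mu = 26/61 > 0); x >= 0 and y >= 0 are inactive (mu_x = mu_y = 0).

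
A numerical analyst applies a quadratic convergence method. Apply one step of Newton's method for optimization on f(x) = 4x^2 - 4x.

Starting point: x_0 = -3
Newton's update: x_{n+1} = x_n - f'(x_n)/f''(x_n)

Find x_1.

f(x) = 4x^2 - 4x
f'(x) = 8x + (-4), f''(x) = 8
Newton step: x_1 = x_0 - f'(x_0)/f''(x_0)
f'(-3) = -28
x_1 = -3 - -28/8 = 1/2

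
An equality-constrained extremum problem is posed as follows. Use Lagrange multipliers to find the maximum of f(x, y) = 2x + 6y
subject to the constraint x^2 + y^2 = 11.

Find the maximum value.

Set up Lagrange conditions: grad f = lambda * grad g
  2 = 2*lambda*x
  6 = 2*lambda*y
From these: x/y = 2/6, so x = 2t, y = 6t for some t.
Substitute into constraint: (2t)^2 + (6t)^2 = 11
  t^2 * 40 = 11
  t = sqrt(11/40)
Maximum = 2*x + 6*y = (2^2 + 6^2)*t = 40 * sqrt(11/40) = sqrt(440)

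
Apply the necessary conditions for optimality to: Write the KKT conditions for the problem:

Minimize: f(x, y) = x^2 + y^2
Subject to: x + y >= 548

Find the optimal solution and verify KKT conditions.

KKT conditions for min x^2 + y^2 s.t. x + y >= 548:
Stationarity: 2x = mu, 2y = mu
So x = y = mu/2.
Complementary slackness: mu*(x + y - 548) = 0
Primal feasibility: x + y >= 548; dual feasibility: mu >= 0
If mu = 0 then x = y = 0, but 0 + 0 < 548 is infeasible, so the constraint is active.
Constraint active: x + y = 2*(mu/2) = 548 => mu = 548
x = y = 274, f = 150152
Verify: stationarity 2*274 = 548 = mu; primal 274 + 274 = 548 >= 548; dual mu = 548 >= 0; complementary slackness 548*(548 - 548) = 0. All KKT conditions hold.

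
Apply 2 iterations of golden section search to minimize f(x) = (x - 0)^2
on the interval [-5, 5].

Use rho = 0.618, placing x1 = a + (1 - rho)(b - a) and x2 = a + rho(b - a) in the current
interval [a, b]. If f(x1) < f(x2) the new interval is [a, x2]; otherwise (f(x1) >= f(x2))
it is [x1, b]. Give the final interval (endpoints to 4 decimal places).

Golden section search for min of f(x) = (x - 0)^2 on [-5, 5].
Each step: x1 = a + (1 - rho)(b - a), x2 = a + rho(b - a); if f(x1) < f(x2) keep [a, x2], otherwise keep [x1, b].
Step 1: [-5.0000, 5.0000], x1=-1.1800 (f=1.3924), x2=1.1800 (f=1.3924); f(x1) = f(x2) (tie, not '<') => keep [-1.1800, 5.0000]
Step 2: [-1.1800, 5.0000], x1=1.1808 (f=1.3942), x2=2.6392 (f=6.9656); f(x1) < f(x2) => keep [-1.1800, 2.6392]
Final interval: [-1.1800, 2.6392]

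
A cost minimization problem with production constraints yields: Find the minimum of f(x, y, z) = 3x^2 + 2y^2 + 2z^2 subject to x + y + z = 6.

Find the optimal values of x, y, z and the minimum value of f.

Using Lagrange multipliers on f = 3x^2 + 2y^2 + 2z^2 with constraint x + y + z = 6:
Conditions: 2*3*x = lambda, 2*2*y = lambda, 2*2*z = lambda
So x = lambda/6, y = lambda/4, z = lambda/4
Substituting into constraint: lambda * (2/3) = 6
lambda = 9
x = 3/2, y = 9/4, z = 9/4
Minimum value = 27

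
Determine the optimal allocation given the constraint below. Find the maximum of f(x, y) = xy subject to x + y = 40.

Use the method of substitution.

Substitute y = 40 - x into f(x,y) = xy:
g(x) = x(40 - x) = 40x - x^2
g'(x) = 40 - 2x = 0  =>  x = 20
y = 40 - 20 = 20
Maximum value = 20 * 20 = 400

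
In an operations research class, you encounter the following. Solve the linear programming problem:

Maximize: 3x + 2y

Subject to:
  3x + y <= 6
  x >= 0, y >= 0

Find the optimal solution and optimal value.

The feasible region has vertices at [(0, 0), (2, 0), (0, 6)].
Checking objective 3x + 2y at each vertex:
  (0, 0): 3*0 + 2*0 = 0
  (2, 0): 3*2 + 2*0 = 6
  (0, 6): 3*0 + 2*6 = 12
Maximum is 12 at (0, 6).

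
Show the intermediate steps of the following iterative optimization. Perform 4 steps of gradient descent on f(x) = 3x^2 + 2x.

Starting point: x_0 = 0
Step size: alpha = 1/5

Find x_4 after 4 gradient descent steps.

f(x) = 3x^2 + 2x, f'(x) = 6x + (2)
Step 1: f'(0) = 2, x_1 = 0 - 1/5 * 2 = -2/5
Step 2: f'(-2/5) = -2/5, x_2 = -2/5 - 1/5 * -2/5 = -8/25
Step 3: f'(-8/25) = 2/25, x_3 = -8/25 - 1/5 * 2/25 = -42/125
Step 4: f'(-42/125) = -2/125, x_4 = -42/125 - 1/5 * -2/125 = -208/625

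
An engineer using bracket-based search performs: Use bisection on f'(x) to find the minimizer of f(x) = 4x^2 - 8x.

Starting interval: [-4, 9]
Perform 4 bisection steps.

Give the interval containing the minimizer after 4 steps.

Finding critical point of f(x) = 4x^2 - 8x using bisection on f'(x) = 8x + -8.
f'(x) = 0 when x = 1.
Starting interval: [-4, 9]
Step 1: mid = 5/2, f'(mid) = 12, new interval = [-4, 5/2]
Step 2: mid = -3/4, f'(mid) = -14, new interval = [-3/4, 5/2]
Step 3: mid = 7/8, f'(mid) = -1, new interval = [7/8, 5/2]
Step 4: mid = 27/16, f'(mid) = 11/2, new interval = [7/8, 27/16]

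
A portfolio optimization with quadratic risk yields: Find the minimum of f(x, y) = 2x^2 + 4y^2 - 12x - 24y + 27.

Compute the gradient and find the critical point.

f(x,y) = 2x^2 + 4y^2 - 12x - 24y + 27
df/dx = 4x + (-12) = 0  =>  x = 3
df/dy = 8y + (-24) = 0  =>  y = 3
f(3, 3) = 2*(3)^2 + 4*(3)^2 + -12*(3) + -24*(3) + 27 = -27
Hessian is diagonal with entries 4, 8 > 0, so this is a minimum.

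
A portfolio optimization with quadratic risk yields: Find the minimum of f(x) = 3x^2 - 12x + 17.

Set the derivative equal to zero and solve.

f(x) = 3x^2 - 12x + 17
f'(x) = 6x + (-12) = 0
x = 12/6 = 2
f(2) = 5
Since f''(x) = 6 > 0, this is a minimum.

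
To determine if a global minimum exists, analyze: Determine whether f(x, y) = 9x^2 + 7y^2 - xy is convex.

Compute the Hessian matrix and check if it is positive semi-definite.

f(x,y) = 9x^2 + 7y^2 - xy
Hessian H = [[18, -1], [-1, 14]]
trace(H) = 32, det(H) = 251
Eigenvalues: (32 +/- sqrt(20)) / 2 = 18.24, 13.76
Since both eigenvalues > 0, f is convex.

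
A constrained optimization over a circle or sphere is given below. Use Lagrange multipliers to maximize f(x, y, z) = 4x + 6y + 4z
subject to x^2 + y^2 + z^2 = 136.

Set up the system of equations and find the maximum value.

Lagrange conditions: 4 = 2*lambda*x, 6 = 2*lambda*y, 4 = 2*lambda*z
So x:4 = y:6 = z:4, i.e. x = 4t, y = 6t, z = 4t
Constraint: t^2*(4^2 + 6^2 + 4^2) = 136
  t^2 * 68 = 136  =>  t = sqrt(2)
Maximum = 4*4t + 6*6t + 4*4t = 68*sqrt(2) = sqrt(9248)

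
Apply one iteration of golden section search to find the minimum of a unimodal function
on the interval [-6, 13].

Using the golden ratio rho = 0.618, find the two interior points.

Golden section search on [-6, 13].
Golden ratio rho = 0.618 (approx).
Interior points:
  x_1 = -6 + (1-0.618)*19 = 1.2580
  x_2 = -6 + 0.618*19 = 5.7420
Compare f(x_1) and f(x_2) to determine which subinterval to keep.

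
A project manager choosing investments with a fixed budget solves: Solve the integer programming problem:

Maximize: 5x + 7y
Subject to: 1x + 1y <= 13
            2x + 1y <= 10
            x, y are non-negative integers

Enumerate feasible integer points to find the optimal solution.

Constraint 1: 1x + 1y <= 13
Constraint 2: 2x + 1y <= 10
Feasible x range (need y >= 0): 0 <= x <= min(13/1, 10/2) => x in {0, ..., 5}.
Enumerate feasible integer points row by row (the coefficient of y is 7 > 0, so for each x the largest feasible y gives the best value):
  x = 0: y <= min((13 - 1*0)/1, (10 - 2*0)/1) => y in {0, ..., 10}; best 5*0 + 7*10 = 70
  x = 1: y <= min((13 - 1*1)/1, (10 - 2*1)/1) => y in {0, ..., 8}; best 5*1 + 7*8 = 61
  x = 2: y <= min((13 - 1*2)/1, (10 - 2*2)/1) => y in {0, ..., 6}; best 5*2 + 7*6 = 52
  x = 3: y <= min((13 - 1*3)/1, (10 - 2*3)/1) => y in {0, ..., 4}; best 5*3 + 7*4 = 43
  x = 4: y <= min((13 - 1*4)/1, (10 - 2*4)/1) => y in {0, ..., 2}; best 5*4 + 7*2 = 34
  x = 5: y <= min((13 - 1*5)/1, (10 - 2*5)/1) => y in {0}; best 5*5 + 7*0 = 25
The maximum 5x + 7y = 70 is achieved at x = 0, y = 10.
Check: 1*0 + 1*10 = 10 <= 13 and 2*0 + 1*10 = 10 <= 10.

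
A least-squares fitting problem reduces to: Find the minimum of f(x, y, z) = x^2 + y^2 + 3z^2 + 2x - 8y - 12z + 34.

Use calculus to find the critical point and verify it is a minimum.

f(x,y,z) = x^2 + y^2 + 3z^2 + 2x - 8y - 12z + 34
df/dx = 2x + (2) = 0 => x = -1
df/dy = 2y + (-8) = 0 => y = 4
df/dz = 6z + (-12) = 0 => z = 2
f(-1,4,2) = 1*(-1)^2 + 1*(4)^2 + 3*(2)^2 + 2*(-1) + -8*(4) + -12*(2) + 34 = 5
Hessian is diagonal with entries 2, 2, 6 > 0, confirmed minimum.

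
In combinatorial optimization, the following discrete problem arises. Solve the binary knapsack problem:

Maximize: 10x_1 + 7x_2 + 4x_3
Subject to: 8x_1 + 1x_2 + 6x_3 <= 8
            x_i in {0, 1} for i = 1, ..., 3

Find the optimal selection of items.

Items: item 1 (v=10, w=8), item 2 (v=7, w=1), item 3 (v=4, w=6)
Capacity: 8
Checking all 8 subsets (w = total weight, v = total value):
  {}: w = 0, v = 0
  {1}: w = 8, v = 10
  {2}: w = 1, v = 7
  {3}: w = 6, v = 4
  {1, 2}: w = 9 > 8, infeasible
  {1, 3}: w = 14 > 8, infeasible
  {2, 3}: w = 7, v = 11
  {1, 2, 3}: w = 15 > 8, infeasible
Best feasible subset: items [2, 3]
Total weight: 7 <= 8, total value: 11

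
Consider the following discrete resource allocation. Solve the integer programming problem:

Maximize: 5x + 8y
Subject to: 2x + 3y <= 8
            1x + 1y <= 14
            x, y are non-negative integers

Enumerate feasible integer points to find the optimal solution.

Constraint 1: 2x + 3y <= 8
Constraint 2: 1x + 1y <= 14
Feasible x range (need y >= 0): 0 <= x <= min(8/2, 14/1) => x in {0, ..., 4}.
Enumerate feasible integer points row by row (the coefficient of y is 8 > 0, so for each x the largest feasible y gives the best value):
  x = 0: y <= min((8 - 2*0)/3, (14 - 1*0)/1) => y in {0, ..., 2}; best 5*0 + 8*2 = 16
  x = 1: y <= min((8 - 2*1)/3, (14 - 1*1)/1) => y in {0, ..., 2}; best 5*1 + 8*2 = 21
  x = 2: y <= min((8 - 2*2)/3, (14 - 1*2)/1) => y in {0, ..., 1}; best 5*2 + 8*1 = 18
  x = 3: y <= min((8 - 2*3)/3, (14 - 1*3)/1) => y in {0}; best 5*3 + 8*0 = 15
  x = 4: y <= min((8 - 2*4)/3, (14 - 1*4)/1) => y in {0}; best 5*4 + 8*0 = 20
The maximum 5x + 8y = 21 is achieved at x = 1, y = 2.
Check: 2*1 + 3*2 = 8 <= 8 and 1*1 + 1*2 = 3 <= 14.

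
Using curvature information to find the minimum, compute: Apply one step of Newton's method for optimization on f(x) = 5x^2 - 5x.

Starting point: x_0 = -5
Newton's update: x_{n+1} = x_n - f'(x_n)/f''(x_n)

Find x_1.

f(x) = 5x^2 - 5x
f'(x) = 10x + (-5), f''(x) = 10
Newton step: x_1 = x_0 - f'(x_0)/f''(x_0)
f'(-5) = -55
x_1 = -5 - -55/10 = 1/2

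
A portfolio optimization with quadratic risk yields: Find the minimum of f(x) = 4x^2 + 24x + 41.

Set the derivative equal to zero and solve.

f(x) = 4x^2 + 24x + 41
f'(x) = 8x + (24) = 0
x = -24/8 = -3
f(-3) = 5
Since f''(x) = 8 > 0, this is a minimum.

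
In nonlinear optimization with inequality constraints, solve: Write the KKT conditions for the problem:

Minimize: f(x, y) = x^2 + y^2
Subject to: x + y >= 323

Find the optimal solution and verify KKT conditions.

KKT conditions for min x^2 + y^2 s.t. x + y >= 323:
Stationarity: 2x = mu, 2y = mu
So x = y = mu/2.
Complementary slackness: mu*(x + y - 323) = 0
Primal feasibility: x + y >= 323; dual feasibility: mu >= 0
If mu = 0 then x = y = 0, but 0 + 0 < 323 is infeasible, so the constraint is active.
Constraint active: x + y = 2*(mu/2) = 323 => mu = 323
x = y = 323/2, f = 104329/2
Verify: stationarity 2*(323/2) = 323 = mu; primal 323/2 + 323/2 = 323 >= 323; dual mu = 323 >= 0; complementary slackness 323*(323 - 323) = 0. All KKT conditions hold.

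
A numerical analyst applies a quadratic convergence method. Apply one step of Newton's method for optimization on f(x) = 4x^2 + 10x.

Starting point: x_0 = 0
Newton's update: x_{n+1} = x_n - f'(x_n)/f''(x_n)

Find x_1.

f(x) = 4x^2 + 10x
f'(x) = 8x + (10), f''(x) = 8
Newton step: x_1 = x_0 - f'(x_0)/f''(x_0)
f'(0) = 10
x_1 = 0 - 10/8 = -5/4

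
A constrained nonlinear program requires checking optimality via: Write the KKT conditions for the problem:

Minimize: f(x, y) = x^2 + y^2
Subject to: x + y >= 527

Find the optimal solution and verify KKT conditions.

KKT conditions for min x^2 + y^2 s.t. x + y >= 527:
Stationarity: 2x = mu, 2y = mu
So x = y = mu/2.
Complementary slackness: mu*(x + y - 527) = 0
Primal feasibility: x + y >= 527; dual feasibility: mu >= 0
If mu = 0 then x = y = 0, but 0 + 0 < 527 is infeasible, so the constraint is active.
Constraint active: x + y = 2*(mu/2) = 527 => mu = 527
x = y = 527/2, f = 277729/2
Verify: stationarity 2*(527/2) = 527 = mu; primal 527/2 + 527/2 = 527 >= 527; dual mu = 527 >= 0; complementary slackness 527*(527 - 527) = 0. All KKT conditions hold.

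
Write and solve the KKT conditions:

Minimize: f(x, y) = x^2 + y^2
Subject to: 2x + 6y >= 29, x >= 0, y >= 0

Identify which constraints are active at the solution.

KKT conditions for min x^2 + y^2 s.t. 2x + 6y >= 29, x >= 0, y >= 0:
Stationarity: 2x = mu*2 + mu_x, 2y = mu*6 + mu_y, with mu, mu_x, mu_y >= 0
Complementary slackness: mu*(2x + 6y - 29) = 0, mu_x*x = 0, mu_y*y = 0
(0, 0) is infeasible (2*0 + 6*0 < 29), so if mu = 0 stationarity would force x = mu_x/2 >= 0, y = mu_y/2 >= 0 with mu_x*x = mu_y*y = 0, i.e. x = y = 0: contradiction. Hence mu > 0 and 2x + 6y = 29 is active.
Try x > 0, y > 0 (so mu_x = mu_y = 0): x = 2*mu/2, y = 6*mu/2
Substitute: 2*(2*mu/2) + 6*(6*mu/2) = 29
  mu*40/2 = 29 => mu = 29/20
x* = 29/20 > 0, y* = 87/20 > 0, consistent with mu_x = mu_y = 0.
f is convex and the constraints are linear, so this KKT point is the global minimum.
f* = 841/40
Active constraints: 2x + 6y >= 29 (holds with equality, mu = 29/20 > 0); x >= 0 and y >= 0 are inactive (mu_x = mu_y = 0).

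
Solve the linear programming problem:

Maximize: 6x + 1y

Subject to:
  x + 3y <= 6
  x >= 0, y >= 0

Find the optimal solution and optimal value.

The feasible region has vertices at [(0, 0), (6, 0), (0, 2)].
Checking objective 6x + 1y at each vertex:
  (0, 0): 6*0 + 1*0 = 0
  (6, 0): 6*6 + 1*0 = 36
  (0, 2): 6*0 + 1*2 = 2
Maximum is 36 at (6, 0).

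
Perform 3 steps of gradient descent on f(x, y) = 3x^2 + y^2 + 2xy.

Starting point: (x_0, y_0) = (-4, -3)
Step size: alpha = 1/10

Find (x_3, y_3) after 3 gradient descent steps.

f(x,y) = 3x^2 + y^2 + 2xy
grad_x = 6x + 2y, grad_y = 2y + 2x
Step 1: grad = (-30, -14), (-1, -8/5)
Step 2: grad = (-46/5, -26/5), (-2/25, -27/25)
Step 3: grad = (-66/25, -58/25), (23/125, -106/125)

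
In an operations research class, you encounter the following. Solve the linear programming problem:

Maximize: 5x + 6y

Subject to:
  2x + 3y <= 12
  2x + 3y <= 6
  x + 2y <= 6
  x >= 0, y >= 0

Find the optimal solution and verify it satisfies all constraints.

Feasible vertices: (0, 0), (0, 2), (3, 0)
Objective 5x + 6y at each vertex:
  (0, 0): 0
  (0, 2): 12
  (3, 0): 15
Maximum is 15 at (3, 0).
Verify constraints at (x, y) = (3, 0):
  2*3 + 3*0 = 6 <= 12
  2*3 + 3*0 = 6 <= 6 (active)
  1*3 + 2*0 = 3 <= 6
  x = 3 >= 0, y = 0 >= 0. All constraints satisfied.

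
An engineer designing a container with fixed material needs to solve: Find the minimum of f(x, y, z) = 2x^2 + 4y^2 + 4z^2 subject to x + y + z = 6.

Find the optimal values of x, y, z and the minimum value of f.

Using Lagrange multipliers on f = 2x^2 + 4y^2 + 4z^2 with constraint x + y + z = 6:
Conditions: 2*2*x = lambda, 2*4*y = lambda, 2*4*z = lambda
So x = lambda/4, y = lambda/8, z = lambda/8
Substituting into constraint: lambda * (1/2) = 6
lambda = 12
x = 3, y = 3/2, z = 3/2
Minimum value = 36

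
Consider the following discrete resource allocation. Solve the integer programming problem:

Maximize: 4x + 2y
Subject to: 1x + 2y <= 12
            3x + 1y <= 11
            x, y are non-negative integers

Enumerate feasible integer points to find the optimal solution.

Constraint 1: 1x + 2y <= 12
Constraint 2: 3x + 1y <= 11
Feasible x range (need y >= 0): 0 <= x <= min(12/1, 11/3) => x in {0, ..., 3}.
Enumerate feasible integer points row by row (the coefficient of y is 2 > 0, so for each x the largest feasible y gives the best value):
  x = 0: y <= min((12 - 1*0)/2, (11 - 3*0)/1) => y in {0, ..., 6}; best 4*0 + 2*6 = 12
  x = 1: y <= min((12 - 1*1)/2, (11 - 3*1)/1) => y in {0, ..., 5}; best 4*1 + 2*5 = 14
  x = 2: y <= min((12 - 1*2)/2, (11 - 3*2)/1) => y in {0, ..., 5}; best 4*2 + 2*5 = 18
  x = 3: y <= min((12 - 1*3)/2, (11 - 3*3)/1) => y in {0, ..., 2}; best 4*3 + 2*2 = 16
The maximum 4x + 2y = 18 is achieved at x = 2, y = 5.
Check: 1*2 + 2*5 = 12 <= 12 and 3*2 + 1*5 = 11 <= 11.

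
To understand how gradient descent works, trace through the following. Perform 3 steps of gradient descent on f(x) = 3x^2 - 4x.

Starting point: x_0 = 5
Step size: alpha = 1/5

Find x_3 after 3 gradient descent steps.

f(x) = 3x^2 - 4x, f'(x) = 6x + (-4)
Step 1: f'(5) = 26, x_1 = 5 - 1/5 * 26 = -1/5
Step 2: f'(-1/5) = -26/5, x_2 = -1/5 - 1/5 * -26/5 = 21/25
Step 3: f'(21/25) = 26/25, x_3 = 21/25 - 1/5 * 26/25 = 79/125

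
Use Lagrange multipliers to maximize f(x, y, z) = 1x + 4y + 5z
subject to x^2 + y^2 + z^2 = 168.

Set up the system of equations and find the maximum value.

Lagrange conditions: 1 = 2*lambda*x, 4 = 2*lambda*y, 5 = 2*lambda*z
So x:1 = y:4 = z:5, i.e. x = 1t, y = 4t, z = 5t
Constraint: t^2*(1^2 + 4^2 + 5^2) = 168
  t^2 * 42 = 168  =>  t = sqrt(4)
Maximum = 1*1t + 4*4t + 5*5t = 42*sqrt(4) = 84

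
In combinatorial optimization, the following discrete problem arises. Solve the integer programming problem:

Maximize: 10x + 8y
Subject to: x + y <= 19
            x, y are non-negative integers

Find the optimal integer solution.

Objective: 10x + 8y, constraint: x + y <= 19
Coefficient of x is 10 >= coefficient of y is 8, so allocate the entire budget to x.
Optimal: x = 19, y = 0, value = 190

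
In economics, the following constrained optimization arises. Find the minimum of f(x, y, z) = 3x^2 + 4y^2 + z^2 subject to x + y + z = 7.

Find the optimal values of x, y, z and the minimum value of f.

Using Lagrange multipliers on f = 3x^2 + 4y^2 + z^2 with constraint x + y + z = 7:
Conditions: 2*3*x = lambda, 2*4*y = lambda, 2*1*z = lambda
So x = lambda/6, y = lambda/8, z = lambda/2
Substituting into constraint: lambda * (19/24) = 7
lambda = 168/19
x = 28/19, y = 21/19, z = 84/19
Minimum value = 588/19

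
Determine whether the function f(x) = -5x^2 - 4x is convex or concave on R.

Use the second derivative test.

f(x) = -5x^2 - 4x
f'(x) = -10x - 4
f''(x) = -10
Since f''(x) = -10 < 0 for all x, f is concave on R.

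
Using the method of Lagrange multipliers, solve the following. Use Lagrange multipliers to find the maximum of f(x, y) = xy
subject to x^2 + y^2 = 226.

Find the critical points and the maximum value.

Lagrange conditions: y = 2*lambda*x and x = 2*lambda*y
If x = 0 then y = 0, violating the constraint, so x, y != 0.
Dividing: y/x = x/y => x^2 = y^2 => y = x or y = -x
Constraint: 2x^2 = 226 => x^2 = 113 => x = +/-sqrt(113)
Critical points: (sqrt(113), sqrt(113)), (-sqrt(113), -sqrt(113)), (sqrt(113), -sqrt(113)), (-sqrt(113), sqrt(113))
  y = x:  xy = x^2 = 113  at (sqrt(113), sqrt(113)) and (-sqrt(113), -sqrt(113))
  y = -x: xy = -x^2 = -113 at (sqrt(113), -sqrt(113)) and (-sqrt(113), sqrt(113))
Maximum xy = 113 at (sqrt(113), sqrt(113)) and (-sqrt(113), -sqrt(113))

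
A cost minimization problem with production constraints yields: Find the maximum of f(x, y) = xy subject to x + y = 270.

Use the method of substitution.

Substitute y = 270 - x into f(x,y) = xy:
g(x) = x(270 - x) = 270x - x^2
g'(x) = 270 - 2x = 0  =>  x = 135
y = 270 - 135 = 135
Maximum value = 135 * 135 = 18225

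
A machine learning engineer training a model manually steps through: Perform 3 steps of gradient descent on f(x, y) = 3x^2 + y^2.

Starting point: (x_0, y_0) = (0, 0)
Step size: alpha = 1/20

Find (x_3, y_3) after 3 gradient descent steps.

f(x,y) = 3x^2 + y^2
grad_x = 6x + 0y, grad_y = 2y + 0x
Step 1: grad = (0, 0), (0, 0)
Step 2: grad = (0, 0), (0, 0)
Step 3: grad = (0, 0), (0, 0)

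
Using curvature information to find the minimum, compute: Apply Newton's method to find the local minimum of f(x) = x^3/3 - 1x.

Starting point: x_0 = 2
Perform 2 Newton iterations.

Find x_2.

f(x) = x^3/3 - 1x
f'(x) = x^2 - 1, f''(x) = 2x
Newton update: x_{n+1} = x_n - (x_n^2 - 1)/(2*x_n)
Step 1: x_0 = 2, f'=3, f''=4, x_1 = 5/4
Step 2: x_1 = 5/4, f'=9/16, f''=5/2, x_2 = 41/40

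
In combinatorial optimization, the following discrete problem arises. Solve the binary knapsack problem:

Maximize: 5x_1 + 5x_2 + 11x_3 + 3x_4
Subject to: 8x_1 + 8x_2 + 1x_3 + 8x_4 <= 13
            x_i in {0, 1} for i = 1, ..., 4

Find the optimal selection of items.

Items: item 1 (v=5, w=8), item 2 (v=5, w=8), item 3 (v=11, w=1), item 4 (v=3, w=8)
Capacity: 13
Checking all 16 subsets (w = total weight, v = total value):
  {}: w = 0, v = 0
  {1}: w = 8, v = 5
  {2}: w = 8, v = 5
  {3}: w = 1, v = 11
  {4}: w = 8, v = 3
  {1, 2}: w = 16 > 13, infeasible
  {1, 3}: w = 9, v = 16
  {1, 4}: w = 16 > 13, infeasible
  {2, 3}: w = 9, v = 16
  {2, 4}: w = 16 > 13, infeasible
  {3, 4}: w = 9, v = 14
  {1, 2, 3}: w = 17 > 13, infeasible
  {1, 2, 4}: w = 24 > 13, infeasible
  {1, 3, 4}: w = 17 > 13, infeasible
  {2, 3, 4}: w = 17 > 13, infeasible
  {1, 2, 3, 4}: w = 25 > 13, infeasible
Best feasible subset: items [1, 3]
(The same value 16 is also attained by {2, 3}.)
Total weight: 9 <= 13, total value: 16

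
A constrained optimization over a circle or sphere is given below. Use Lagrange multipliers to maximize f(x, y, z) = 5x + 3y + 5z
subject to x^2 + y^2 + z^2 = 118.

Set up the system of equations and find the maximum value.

Lagrange conditions: 5 = 2*lambda*x, 3 = 2*lambda*y, 5 = 2*lambda*z
So x:5 = y:3 = z:5, i.e. x = 5t, y = 3t, z = 5t
Constraint: t^2*(5^2 + 3^2 + 5^2) = 118
  t^2 * 59 = 118  =>  t = sqrt(2)
Maximum = 5*5t + 3*3t + 5*5t = 59*sqrt(2) = sqrt(6962)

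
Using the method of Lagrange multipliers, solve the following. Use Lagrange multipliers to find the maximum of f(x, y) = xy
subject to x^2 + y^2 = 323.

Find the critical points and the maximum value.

Lagrange conditions: y = 2*lambda*x and x = 2*lambda*y
If x = 0 then y = 0, violating the constraint, so x, y != 0.
Dividing: y/x = x/y => x^2 = y^2 => y = x or y = -x
Constraint: 2x^2 = 323 => x^2 = 323/2 => x = +/-sqrt(323/2)
Critical points: (sqrt(323/2), sqrt(323/2)), (-sqrt(323/2), -sqrt(323/2)), (sqrt(323/2), -sqrt(323/2)), (-sqrt(323/2), sqrt(323/2))
  y = x:  xy = x^2 = 323/2  at (sqrt(323/2), sqrt(323/2)) and (-sqrt(323/2), -sqrt(323/2))
  y = -x: xy = -x^2 = -323/2 at (sqrt(323/2), -sqrt(323/2)) and (-sqrt(323/2), sqrt(323/2))
Maximum xy = 323/2 at (sqrt(323/2), sqrt(323/2)) and (-sqrt(323/2), -sqrt(323/2))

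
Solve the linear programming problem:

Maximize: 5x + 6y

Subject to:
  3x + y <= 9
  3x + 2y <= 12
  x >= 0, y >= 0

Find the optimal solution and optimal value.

Feasible vertices: (0, 0), (0, 6), (2, 3), (3, 0)
Objective 5x + 6y at each:
  (0, 0): 0
  (0, 6): 36
  (2, 3): 28
  (3, 0): 15
Maximum is 36 at (0, 6).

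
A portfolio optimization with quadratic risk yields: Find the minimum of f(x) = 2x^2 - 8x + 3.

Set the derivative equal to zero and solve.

f(x) = 2x^2 - 8x + 3
f'(x) = 4x + (-8) = 0
x = 8/4 = 2
f(2) = -5
Since f''(x) = 4 > 0, this is a minimum.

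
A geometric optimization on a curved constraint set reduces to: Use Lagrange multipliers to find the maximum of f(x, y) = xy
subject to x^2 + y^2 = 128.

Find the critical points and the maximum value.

Lagrange conditions: y = 2*lambda*x and x = 2*lambda*y
If x = 0 then y = 0, violating the constraint, so x, y != 0.
Dividing: y/x = x/y => x^2 = y^2 => y = x or y = -x
Constraint: 2x^2 = 128 => x^2 = 64 => x = +/-8
Critical points: (8, 8), (-8, -8), (8, -8), (-8, 8)
  y = x:  xy = x^2 = 64  at (8, 8) and (-8, -8)
  y = -x: xy = -x^2 = -64 at (8, -8) and (-8, 8)
Maximum xy = 64 at (8, 8) and (-8, -8)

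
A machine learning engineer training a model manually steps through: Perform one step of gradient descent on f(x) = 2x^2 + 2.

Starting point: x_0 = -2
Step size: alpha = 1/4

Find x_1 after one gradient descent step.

f(x) = 2x^2 + 2
f'(x) = 4x + 0
f'(-2) = 4*-2 + (0) = -8
x_1 = x_0 - alpha * f'(x_0) = -2 - 1/4 * -8 = 0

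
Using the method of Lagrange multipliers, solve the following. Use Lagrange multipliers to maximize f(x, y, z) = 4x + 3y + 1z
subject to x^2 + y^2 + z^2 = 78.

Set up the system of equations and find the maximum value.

Lagrange conditions: 4 = 2*lambda*x, 3 = 2*lambda*y, 1 = 2*lambda*z
So x:4 = y:3 = z:1, i.e. x = 4t, y = 3t, z = 1t
Constraint: t^2*(4^2 + 3^2 + 1^2) = 78
  t^2 * 26 = 78  =>  t = sqrt(3)
Maximum = 4*4t + 3*3t + 1*1t = 26*sqrt(3) = sqrt(2028)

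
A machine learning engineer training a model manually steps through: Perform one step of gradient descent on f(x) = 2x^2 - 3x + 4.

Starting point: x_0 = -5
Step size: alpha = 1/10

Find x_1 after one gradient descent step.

f(x) = 2x^2 - 3x + 4
f'(x) = 4x - 3
f'(-5) = 4*-5 + (-3) = -23
x_1 = x_0 - alpha * f'(x_0) = -5 - 1/10 * -23 = -27/10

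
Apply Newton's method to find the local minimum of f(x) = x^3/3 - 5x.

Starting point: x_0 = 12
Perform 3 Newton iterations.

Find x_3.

f(x) = x^3/3 - 5x
f'(x) = x^2 - 5, f''(x) = 2x
Newton update: x_{n+1} = x_n - (x_n^2 - 5)/(2*x_n)
Step 1: x_0 = 12, f'=139, f''=24, x_1 = 149/24
Step 2: x_1 = 149/24, f'=19321/576, f''=149/12, x_2 = 25081/7152
Step 3: x_2 = 25081/7152, f'=373301041/51151104, f''=25081/3576, x_3 = 884812081/358758624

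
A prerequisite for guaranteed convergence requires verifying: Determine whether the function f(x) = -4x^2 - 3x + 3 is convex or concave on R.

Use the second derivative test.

f(x) = -4x^2 - 3x + 3
f'(x) = -8x - 3
f''(x) = -8
Since f''(x) = -8 < 0 for all x, f is concave on R.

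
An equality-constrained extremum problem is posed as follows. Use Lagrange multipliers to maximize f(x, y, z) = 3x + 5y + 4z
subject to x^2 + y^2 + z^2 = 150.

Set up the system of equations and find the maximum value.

Lagrange conditions: 3 = 2*lambda*x, 5 = 2*lambda*y, 4 = 2*lambda*z
So x:3 = y:5 = z:4, i.e. x = 3t, y = 5t, z = 4t
Constraint: t^2*(3^2 + 5^2 + 4^2) = 150
  t^2 * 50 = 150  =>  t = sqrt(3)
Maximum = 3*3t + 5*5t + 4*4t = 50*sqrt(3) = sqrt(7500)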